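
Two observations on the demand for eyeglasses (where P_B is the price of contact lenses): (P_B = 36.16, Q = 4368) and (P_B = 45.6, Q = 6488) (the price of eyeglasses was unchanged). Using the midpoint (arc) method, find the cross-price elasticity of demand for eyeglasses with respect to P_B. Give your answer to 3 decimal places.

ΔQ_A = 6488 − 4368 = 2120; ΔP_B = 45.6 − 36.16 = 9.44.
Midpoints: Q̄_A = 5428.0, P̄_B = 40.88.
ε = (ΔQ_A/Q̄_A)/(ΔP_B/P̄_B) = (2120/5428.0)/(9.44/40.88) ≈ 1.691.

1.691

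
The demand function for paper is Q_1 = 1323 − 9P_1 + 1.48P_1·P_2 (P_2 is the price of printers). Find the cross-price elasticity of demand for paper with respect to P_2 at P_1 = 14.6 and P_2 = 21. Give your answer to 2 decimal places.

0.28

At P_1 = 14.6 and P_2 = 21: Q_1 = 1645.368.
∂Q_1/∂P_2 = 1.48P_1 = 1.48(14.6) = 21.6080.
ε = (∂Q_1/∂P_2)(P_2/Q_1) = 21.6080 × (21/1645.368) ≈ 0.28.
ε > 0: substitutes.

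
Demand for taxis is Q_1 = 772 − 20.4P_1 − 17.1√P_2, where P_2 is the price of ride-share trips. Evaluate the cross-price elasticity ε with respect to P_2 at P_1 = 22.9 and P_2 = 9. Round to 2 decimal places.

-0.10

At P_1 = 22.9 and P_2 = 9: Q_1 = 253.54.
∂Q_1/∂P_2 = -17.1/(2√P_2) = -17.1/(2√9) = -2.8500.
ε = (∂Q_1/∂P_2)(P_2/Q_1) = -2.8500 × (9/253.54) ≈ -0.10.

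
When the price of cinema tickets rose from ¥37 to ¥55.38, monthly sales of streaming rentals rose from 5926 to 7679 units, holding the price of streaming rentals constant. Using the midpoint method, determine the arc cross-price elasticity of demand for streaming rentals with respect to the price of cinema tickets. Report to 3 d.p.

0.648

ΔQ_A = 7679 − 5926 = 1753; ΔP_B = 55.38 − 37 = 18.38.
Midpoints: Q̄_A = 6802.5, P̄_B = 46.19.
ε = (ΔQ_A/Q̄_A)/(ΔP_B/P̄_B) = (1753/6802.5)/(18.38/46.19) ≈ 0.648.
ε > 0: streaming rentals and cinema tickets are substitutes.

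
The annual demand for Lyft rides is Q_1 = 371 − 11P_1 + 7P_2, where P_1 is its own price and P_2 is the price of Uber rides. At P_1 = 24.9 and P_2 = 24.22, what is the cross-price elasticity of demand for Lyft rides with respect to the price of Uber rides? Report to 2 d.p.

At P_1 = 24.9 and P_2 = 24.22: Q_1 = 266.64.
∂Q_1/∂P_2 = 7.
ε = (∂Q_1/∂P_2)(P_2/Q_1) = 7 × (24.22/266.64) ≈ 0.64.

0.64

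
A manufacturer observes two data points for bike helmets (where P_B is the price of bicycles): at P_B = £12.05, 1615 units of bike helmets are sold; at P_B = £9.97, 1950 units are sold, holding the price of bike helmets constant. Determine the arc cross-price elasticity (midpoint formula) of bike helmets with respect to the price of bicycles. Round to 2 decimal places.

ΔQ_A = 1950 − 1615 = 335; ΔP_B = 9.97 − 12.05 = -2.08.
Midpoints: Q̄_A = 1782.5, P̄_B = 11.01.
ε = (ΔQ_A/Q̄_A)/(ΔP_B/P̄_B) = (335/1782.5)/(-2.08/11.01) ≈ -0.99.

-0.99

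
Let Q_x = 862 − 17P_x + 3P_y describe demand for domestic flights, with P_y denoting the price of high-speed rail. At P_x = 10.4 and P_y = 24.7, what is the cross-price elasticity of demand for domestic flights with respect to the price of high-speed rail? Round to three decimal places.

At P_x = 10.4 and P_y = 24.7: Q_x = 759.3.
∂Q_x/∂P_y = 3.
ε = (∂Q_x/∂P_y)(P_y/Q_x) = 3 × (24.7/759.3) ≈ 0.098.

0.098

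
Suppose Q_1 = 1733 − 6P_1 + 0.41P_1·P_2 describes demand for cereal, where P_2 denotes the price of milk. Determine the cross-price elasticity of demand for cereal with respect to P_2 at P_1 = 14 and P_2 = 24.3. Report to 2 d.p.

At P_1 = 14 and P_2 = 24.3: Q_1 = 1788.482.
∂Q_1/∂P_2 = 0.41P_1 = 0.41(14) = 5.7400.
ε = (∂Q_1/∂P_2)(P_2/Q_1) = 5.7400 × (24.3/1788.482) ≈ 0.08.
ε > 0: substitutes.

0.08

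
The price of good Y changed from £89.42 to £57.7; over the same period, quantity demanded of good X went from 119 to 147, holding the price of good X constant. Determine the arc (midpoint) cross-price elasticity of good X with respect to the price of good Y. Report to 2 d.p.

-0.49

ΔQ_X = 147 − 119 = 28; ΔP_Y = 57.7 − 89.42 = -31.72.
Midpoints: Q̄_X = 133.0, P̄_Y = 73.56.
ε = (ΔQ_X/Q̄_X)/(ΔP_Y/P̄_Y) = (28/133.0)/(-31.72/73.56) ≈ -0.49.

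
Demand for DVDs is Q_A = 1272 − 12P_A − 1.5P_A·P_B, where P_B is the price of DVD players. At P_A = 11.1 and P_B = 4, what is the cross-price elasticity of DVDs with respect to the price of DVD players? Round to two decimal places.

-0.06

At P_A = 11.1 and P_B = 4: Q_A = 1072.2.
∂Q_A/∂P_B = -1.5P_A = -1.5(11.1) = -16.6500.
ε = (∂Q_A/∂P_B)(P_B/Q_A) = -16.6500 × (4/1072.2) ≈ -0.06.
ε < 0: complements.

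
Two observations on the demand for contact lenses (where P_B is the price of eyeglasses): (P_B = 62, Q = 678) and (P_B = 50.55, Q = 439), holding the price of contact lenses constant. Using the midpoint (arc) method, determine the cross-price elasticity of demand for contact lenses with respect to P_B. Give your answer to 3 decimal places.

ΔQ_A = 439 − 678 = -239; ΔP_B = 50.55 − 62 = -11.45.
Midpoints: Q̄_A = 558.5, P̄_B = 56.27.
ε = (ΔQ_A/Q̄_A)/(ΔP_B/P̄_B) = (-239/558.5)/(-11.45/56.27) ≈ 2.103.

2.103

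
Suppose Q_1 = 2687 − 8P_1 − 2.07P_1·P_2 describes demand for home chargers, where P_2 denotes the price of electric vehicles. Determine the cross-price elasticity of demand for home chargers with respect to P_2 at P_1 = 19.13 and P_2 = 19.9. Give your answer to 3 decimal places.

-0.451

At P_1 = 19.13 and P_2 = 19.9: Q_1 = 1745.938.
∂Q_1/∂P_2 = -2.07P_1 = -2.07(19.13) = -39.5991.
ε = (∂Q_1/∂P_2)(P_2/Q_1) = -39.5991 × (19.9/1745.938) ≈ -0.451.
ε < 0: complements.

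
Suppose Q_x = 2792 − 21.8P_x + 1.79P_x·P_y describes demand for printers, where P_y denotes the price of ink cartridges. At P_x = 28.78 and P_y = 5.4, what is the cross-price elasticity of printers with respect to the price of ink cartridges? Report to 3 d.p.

0.114

At P_x = 28.78 and P_y = 5.4: Q_x = 2442.783.
∂Q_x/∂P_y = 1.79P_x = 1.79(28.78) = 51.5162.
ε = (∂Q_x/∂P_y)(P_y/Q_x) = 51.5162 × (5.4/2442.783) ≈ 0.114.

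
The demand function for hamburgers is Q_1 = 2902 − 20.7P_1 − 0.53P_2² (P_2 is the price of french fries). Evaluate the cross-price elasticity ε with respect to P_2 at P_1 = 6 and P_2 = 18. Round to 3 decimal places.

At P_1 = 6 and P_2 = 18: Q_1 = 2606.08.
∂Q_1/∂P_2 = -1.06P_2 = -1.06(18) = -19.0800.
ε = (∂Q_1/∂P_2)(P_2/Q_1) = -19.0800 × (18/2606.08) ≈ -0.132.
ε < 0: complements.

-0.132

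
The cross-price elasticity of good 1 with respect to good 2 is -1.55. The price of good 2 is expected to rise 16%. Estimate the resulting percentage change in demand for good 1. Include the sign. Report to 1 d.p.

-24.8%

%ΔQ ≈ ε × %ΔP of good 2 = -1.55 × (16%) = -24.8%.
Demand for good 1 falls by about 24.8%.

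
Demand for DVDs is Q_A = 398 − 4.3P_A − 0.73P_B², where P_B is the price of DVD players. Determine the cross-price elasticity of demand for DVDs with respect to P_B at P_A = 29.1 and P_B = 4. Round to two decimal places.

At P_A = 29.1 and P_B = 4: Q_A = 261.19.
∂Q_A/∂P_B = -1.46P_B = -1.46(4) = -5.8400.
ε = (∂Q_A/∂P_B)(P_B/Q_A) = -5.8400 × (4/261.19) ≈ -0.09.

-0.09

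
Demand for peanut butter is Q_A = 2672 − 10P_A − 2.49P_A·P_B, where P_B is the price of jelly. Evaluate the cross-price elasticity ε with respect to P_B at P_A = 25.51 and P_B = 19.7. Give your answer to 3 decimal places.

At P_A = 25.51 and P_B = 19.7: Q_A = 1165.558.
∂Q_A/∂P_B = -2.49P_A = -2.49(25.51) = -63.5199.
ε = (∂Q_A/∂P_B)(P_B/Q_A) = -63.5199 × (19.7/1165.558) ≈ -1.074.
ε < 0: complements.

-1.074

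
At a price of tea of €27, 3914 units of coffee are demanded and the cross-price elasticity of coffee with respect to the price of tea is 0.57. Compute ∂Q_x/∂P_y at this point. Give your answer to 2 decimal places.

ε = (∂Q_x/∂P_y)·(P_y/Q_x) ⇒ ∂Q_x/∂P_y = ε·Q_x/P_y = 0.57 × 3914/27 ≈ 82.63.

82.63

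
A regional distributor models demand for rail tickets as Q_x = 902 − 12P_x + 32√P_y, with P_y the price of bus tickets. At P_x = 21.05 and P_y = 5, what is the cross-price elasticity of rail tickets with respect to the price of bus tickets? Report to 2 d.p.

At P_x = 21.05 and P_y = 5: Q_x = 720.954.
∂Q_x/∂P_y = 32/(2√P_y) = 32/(2√5) = 7.1554.
ε = (∂Q_x/∂P_y)(P_y/Q_x) = 7.1554 × (5/720.954) ≈ 0.05.

0.05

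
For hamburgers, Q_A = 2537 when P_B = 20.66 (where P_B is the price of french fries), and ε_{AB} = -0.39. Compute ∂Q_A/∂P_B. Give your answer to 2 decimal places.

ε = (∂Q_A/∂P_B)·(P_B/Q_A) ⇒ ∂Q_A/∂P_B = ε·Q_A/P_B = -0.39 × 2537/20.66 ≈ -47.89.

-47.89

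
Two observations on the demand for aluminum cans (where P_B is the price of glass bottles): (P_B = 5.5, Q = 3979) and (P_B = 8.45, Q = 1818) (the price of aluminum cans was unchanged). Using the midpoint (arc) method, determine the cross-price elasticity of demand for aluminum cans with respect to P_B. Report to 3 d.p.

ΔQ_A = 1818 − 3979 = -2161; ΔP_B = 8.45 − 5.5 = 2.95.
Midpoints: Q̄_A = 2898.5, P̄_B = 6.97.
ε = (ΔQ_A/Q̄_A)/(ΔP_B/P̄_B) = (-2161/2898.5)/(2.95/6.97) ≈ -1.763.
ε < 0: aluminum cans and glass bottles are complements.

-1.763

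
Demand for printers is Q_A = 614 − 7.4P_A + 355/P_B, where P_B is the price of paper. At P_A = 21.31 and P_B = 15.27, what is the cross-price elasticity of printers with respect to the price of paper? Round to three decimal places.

At P_A = 21.31 and P_B = 15.27: Q_A = 479.554.
∂Q_A/∂P_B = −355/P_B² = -1.5225.
ε = (∂Q_A/∂P_B)(P_B/Q_A) = -1.5225 × (15.27/479.554) ≈ -0.048.

-0.048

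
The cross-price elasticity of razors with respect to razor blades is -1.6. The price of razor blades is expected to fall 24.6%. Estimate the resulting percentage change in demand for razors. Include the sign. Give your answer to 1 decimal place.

39.4%

%ΔQ ≈ ε × %ΔP of razor blades = -1.6 × (-24.6%) = 39.4%.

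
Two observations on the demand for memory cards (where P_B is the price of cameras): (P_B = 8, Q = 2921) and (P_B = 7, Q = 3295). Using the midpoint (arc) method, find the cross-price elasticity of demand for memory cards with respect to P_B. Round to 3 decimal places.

ΔQ_A = 3295 − 2921 = 374; ΔP_B = 7 − 8 = -1.
Midpoints: Q̄_A = 3108.0, P̄_B = 7.50.
ε = (ΔQ_A/Q̄_A)/(ΔP_B/P̄_B) = (374/3108.0)/(-1/7.50) ≈ -0.903.

-0.903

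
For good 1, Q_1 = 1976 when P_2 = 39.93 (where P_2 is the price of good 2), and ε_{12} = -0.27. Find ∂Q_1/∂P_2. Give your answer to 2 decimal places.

-13.36

ε = (∂Q_1/∂P_2)·(P_2/Q_1) ⇒ ∂Q_1/∂P_2 = ε·Q_1/P_2 = -0.27 × 1976/39.93 ≈ -13.36.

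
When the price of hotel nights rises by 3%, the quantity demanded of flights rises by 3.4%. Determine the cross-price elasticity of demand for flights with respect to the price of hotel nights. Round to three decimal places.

ε = (%ΔQ of flights) / (%ΔP of hotel nights) = (3.4%) / (3%) ≈ 1.133.
Positive cross-price elasticity: substitutes.

1.133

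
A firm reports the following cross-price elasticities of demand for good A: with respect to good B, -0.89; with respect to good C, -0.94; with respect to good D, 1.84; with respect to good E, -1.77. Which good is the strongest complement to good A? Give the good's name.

good E

Complements have ε < 0. The most negative value is -1.77 (good E).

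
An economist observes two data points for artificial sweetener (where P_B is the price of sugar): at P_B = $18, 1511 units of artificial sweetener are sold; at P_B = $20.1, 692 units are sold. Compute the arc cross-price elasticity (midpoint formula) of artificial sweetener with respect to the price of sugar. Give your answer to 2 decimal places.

-6.74

ΔQ_A = 692 − 1511 = -819; ΔP_B = 20.1 − 18 = 2.1.
Midpoints: Q̄_A = 1101.5, P̄_B = 19.05.
ε = (ΔQ_A/Q̄_A)/(ΔP_B/P̄_B) = (-819/1101.5)/(2.1/19.05) ≈ -6.74.
ε < 0: artificial sweetener and sugar are complements.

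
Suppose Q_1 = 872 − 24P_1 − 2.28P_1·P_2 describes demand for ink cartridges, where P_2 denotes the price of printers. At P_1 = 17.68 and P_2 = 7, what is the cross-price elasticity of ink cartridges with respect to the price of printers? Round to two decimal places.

At P_1 = 17.68 and P_2 = 7: Q_1 = 165.507.
∂Q_1/∂P_2 = -2.28P_1 = -2.28(17.68) = -40.3104.
ε = (∂Q_1/∂P_2)(P_2/Q_1) = -40.3104 × (7/165.507) ≈ -1.70.

-1.70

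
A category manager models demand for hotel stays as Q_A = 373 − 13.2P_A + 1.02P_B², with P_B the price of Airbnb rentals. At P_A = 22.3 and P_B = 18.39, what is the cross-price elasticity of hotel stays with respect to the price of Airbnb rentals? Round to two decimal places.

1.63

At P_A = 22.3 and P_B = 18.39: Q_A = 423.596.
∂Q_A/∂P_B = 2.04P_B = 2.04(18.39) = 37.5156.
ε = (∂Q_A/∂P_B)(P_B/Q_A) = 37.5156 × (18.39/423.596) ≈ 1.63.
ε > 0: substitutes.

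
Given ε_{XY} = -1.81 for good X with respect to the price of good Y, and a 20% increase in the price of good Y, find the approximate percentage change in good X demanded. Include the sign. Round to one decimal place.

-36.2%

%ΔQ ≈ ε × %ΔP of good Y = -1.81 × (20%) = -36.2%.
Demand for good X falls by about 36.2%.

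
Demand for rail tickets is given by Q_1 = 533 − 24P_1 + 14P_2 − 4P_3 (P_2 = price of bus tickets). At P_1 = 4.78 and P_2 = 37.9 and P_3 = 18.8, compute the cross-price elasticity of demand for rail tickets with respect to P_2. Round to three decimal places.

0.607

At P_1 = 4.78 and P_2 = 37.9 and P_3 = 18.8: Q_1 = 873.68.
∂Q_1/∂P_2 = 14.
ε = (∂Q_1/∂P_2)(P_2/Q_1) = 14 × (37.9/873.68) ≈ 0.607.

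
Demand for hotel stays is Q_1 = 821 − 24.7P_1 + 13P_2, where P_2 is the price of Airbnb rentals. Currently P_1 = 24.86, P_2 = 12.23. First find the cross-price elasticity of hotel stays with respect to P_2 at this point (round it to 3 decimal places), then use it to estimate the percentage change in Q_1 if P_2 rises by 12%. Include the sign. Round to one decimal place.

5.2%

At P_1 = 24.86, P_2 = 12.23: Q_1 = 365.948.
∂Q_1/∂P_2 = 13.
ε = (∂Q_1/∂P_2)(P_2/Q_1) = 13.0000 × 12.23/365.948 ≈ 0.434.
%ΔQ_1 ≈ ε × %ΔP_2 = 0.434 × (12%) = 5.2%.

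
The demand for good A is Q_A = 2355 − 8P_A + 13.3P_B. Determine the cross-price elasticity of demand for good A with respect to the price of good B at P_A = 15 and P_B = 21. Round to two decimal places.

At P_A = 15 and P_B = 21: Q_A = 2514.3.
∂Q_A/∂P_B = 13.3.
ε = (∂Q_A/∂P_B)(P_B/Q_A) = 13.3 × (21/2514.3) ≈ 0.11.

0.11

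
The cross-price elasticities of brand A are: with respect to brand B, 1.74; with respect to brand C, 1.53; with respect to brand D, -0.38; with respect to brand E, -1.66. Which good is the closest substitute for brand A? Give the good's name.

brand B

Substitutes have ε > 0. Among the positive values, 1.74 (brand B) is largest.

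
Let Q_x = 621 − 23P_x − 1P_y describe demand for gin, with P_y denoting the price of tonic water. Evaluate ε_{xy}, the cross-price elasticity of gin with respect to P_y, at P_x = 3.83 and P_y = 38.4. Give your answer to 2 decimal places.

-0.08

At P_x = 3.83 and P_y = 38.4: Q_x = 494.51.
∂Q_x/∂P_y = -1.
ε = (∂Q_x/∂P_y)(P_y/Q_x) = -1 × (38.4/494.51) ≈ -0.08.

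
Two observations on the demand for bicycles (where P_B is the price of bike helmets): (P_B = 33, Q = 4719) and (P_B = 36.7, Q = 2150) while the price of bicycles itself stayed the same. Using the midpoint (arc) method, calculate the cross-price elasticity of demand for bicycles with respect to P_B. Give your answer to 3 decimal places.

ΔQ_A = 2150 − 4719 = -2569; ΔP_B = 36.7 − 33 = 3.7.
Midpoints: Q̄_A = 3434.5, P̄_B = 34.85.
ε = (ΔQ_A/Q̄_A)/(ΔP_B/P̄_B) = (-2569/3434.5)/(3.7/34.85) ≈ -7.045.

-7.045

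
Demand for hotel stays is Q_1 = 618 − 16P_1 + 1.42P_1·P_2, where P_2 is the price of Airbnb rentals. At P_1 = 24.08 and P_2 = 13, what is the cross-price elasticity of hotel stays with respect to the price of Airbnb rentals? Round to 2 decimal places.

0.66

At P_1 = 24.08 and P_2 = 13: Q_1 = 677.237.
∂Q_1/∂P_2 = 1.42P_1 = 1.42(24.08) = 34.1936.
ε = (∂Q_1/∂P_2)(P_2/Q_1) = 34.1936 × (13/677.237) ≈ 0.66.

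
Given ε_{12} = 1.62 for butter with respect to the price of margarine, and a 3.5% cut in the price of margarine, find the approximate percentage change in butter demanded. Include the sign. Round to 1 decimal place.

%ΔQ ≈ ε × %ΔP of margarine = 1.62 × (-3.5%) = -5.7%.

-5.7%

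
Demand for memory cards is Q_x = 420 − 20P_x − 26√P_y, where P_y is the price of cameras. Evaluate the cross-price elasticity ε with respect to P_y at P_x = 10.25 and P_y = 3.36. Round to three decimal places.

-0.142

At P_x = 10.25 and P_y = 3.36: Q_x = 167.341.
∂Q_x/∂P_y = -26/(2√P_y) = -26/(2√3.36) = -7.0921.
ε = (∂Q_x/∂P_y)(P_y/Q_x) = -7.0921 × (3.36/167.341) ≈ -0.142.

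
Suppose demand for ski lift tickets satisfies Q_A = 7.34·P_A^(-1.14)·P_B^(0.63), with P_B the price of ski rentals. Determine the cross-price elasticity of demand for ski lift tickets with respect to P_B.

In a log-linear (constant-elasticity) demand function, the coefficient on the exponent of P_B is the cross-price elasticity.
ε = 0.63. Positive, so ski lift tickets and ski rentals are substitutes.

0.63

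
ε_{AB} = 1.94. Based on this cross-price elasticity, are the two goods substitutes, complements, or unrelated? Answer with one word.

ε = 1.94 > 0, so a higher price of good B raises demand for good A: substitutes.

substitutes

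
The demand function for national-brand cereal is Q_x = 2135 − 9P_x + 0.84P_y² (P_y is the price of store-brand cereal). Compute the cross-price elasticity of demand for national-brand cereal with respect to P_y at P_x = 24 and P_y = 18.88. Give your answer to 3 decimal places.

0.270

At P_x = 24 and P_y = 18.88: Q_x = 2218.422.
∂Q_x/∂P_y = 1.68P_y = 1.68(18.88) = 31.7184.
ε = (∂Q_x/∂P_y)(P_y/Q_x) = 31.7184 × (18.88/2218.422) ≈ 0.270.
ε > 0: substitutes.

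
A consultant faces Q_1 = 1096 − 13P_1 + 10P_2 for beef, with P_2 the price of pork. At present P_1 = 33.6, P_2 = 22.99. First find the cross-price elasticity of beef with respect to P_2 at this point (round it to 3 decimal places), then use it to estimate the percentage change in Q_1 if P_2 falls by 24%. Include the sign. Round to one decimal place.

-6.2%

At P_1 = 33.6, P_2 = 22.99: Q_1 = 889.1.
∂Q_1/∂P_2 = 10.
ε = (∂Q_1/∂P_2)(P_2/Q_1) = 10.0000 × 22.99/889.1 ≈ 0.259.
%ΔQ_1 ≈ ε × %ΔP_2 = 0.259 × (-24%) = -6.2%.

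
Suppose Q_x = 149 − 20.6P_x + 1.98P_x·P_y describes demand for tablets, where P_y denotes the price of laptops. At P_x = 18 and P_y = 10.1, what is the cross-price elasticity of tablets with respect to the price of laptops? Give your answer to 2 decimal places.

At P_x = 18 and P_y = 10.1: Q_x = 138.164.
∂Q_x/∂P_y = 1.98P_x = 1.98(18) = 35.6400.
ε = (∂Q_x/∂P_y)(P_y/Q_x) = 35.6400 × (10.1/138.164) ≈ 2.61.

2.61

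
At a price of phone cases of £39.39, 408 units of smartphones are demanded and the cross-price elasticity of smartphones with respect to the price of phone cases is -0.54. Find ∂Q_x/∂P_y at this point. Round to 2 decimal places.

-5.59

ε = (∂Q_x/∂P_y)·(P_y/Q_x) ⇒ ∂Q_x/∂P_y = ε·Q_x/P_y = -0.54 × 408/39.39 ≈ -5.59.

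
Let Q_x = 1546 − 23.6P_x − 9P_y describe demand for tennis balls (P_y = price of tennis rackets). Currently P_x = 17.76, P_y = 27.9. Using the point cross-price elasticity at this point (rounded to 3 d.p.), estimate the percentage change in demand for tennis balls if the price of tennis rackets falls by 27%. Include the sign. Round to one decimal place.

7.7%

At P_x = 17.76, P_y = 27.9: Q_x = 875.764.
∂Q_x/∂P_y = -9.
ε = (∂Q_x/∂P_y)(P_y/Q_x) = -9.0000 × 27.9/875.764 ≈ -0.287.
%ΔQ_x ≈ ε × %ΔP_y = -0.287 × (-27%) = 7.7%.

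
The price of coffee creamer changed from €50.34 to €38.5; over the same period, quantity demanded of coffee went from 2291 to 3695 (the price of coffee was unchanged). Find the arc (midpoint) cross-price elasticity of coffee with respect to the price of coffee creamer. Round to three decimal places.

-1.760

ΔQ_A = 3695 − 2291 = 1404; ΔP_B = 38.5 − 50.34 = -11.84.
Midpoints: Q̄_A = 2993.0, P̄_B = 44.42.
ε = (ΔQ_A/Q̄_A)/(ΔP_B/P̄_B) = (1404/2993.0)/(-11.84/44.42) ≈ -1.760.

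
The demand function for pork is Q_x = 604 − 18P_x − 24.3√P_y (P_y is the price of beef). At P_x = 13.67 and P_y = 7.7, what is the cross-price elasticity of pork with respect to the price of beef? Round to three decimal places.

-0.116

At P_x = 13.67 and P_y = 7.7: Q_x = 290.510.
∂Q_x/∂P_y = -24.3/(2√P_y) = -24.3/(2√7.7) = -4.3786.
ε = (∂Q_x/∂P_y)(P_y/Q_x) = -4.3786 × (7.7/290.510) ≈ -0.116.
ε < 0: complements.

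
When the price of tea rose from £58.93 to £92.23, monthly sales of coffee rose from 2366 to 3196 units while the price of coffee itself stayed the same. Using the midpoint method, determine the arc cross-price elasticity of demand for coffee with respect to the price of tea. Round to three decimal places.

0.677

ΔQ_A = 3196 − 2366 = 830; ΔP_B = 92.23 − 58.93 = 33.3.
Midpoints: Q̄_A = 2781.0, P̄_B = 75.58.
ε = (ΔQ_A/Q̄_A)/(ΔP_B/P̄_B) = (830/2781.0)/(33.3/75.58) ≈ 0.677.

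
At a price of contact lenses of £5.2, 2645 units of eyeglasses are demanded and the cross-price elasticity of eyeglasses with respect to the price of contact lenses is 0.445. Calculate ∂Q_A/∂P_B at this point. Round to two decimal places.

226.35

ε = (∂Q_A/∂P_B)·(P_B/Q_A) ⇒ ∂Q_A/∂P_B = ε·Q_A/P_B = 0.445 × 2645/5.2 ≈ 226.35.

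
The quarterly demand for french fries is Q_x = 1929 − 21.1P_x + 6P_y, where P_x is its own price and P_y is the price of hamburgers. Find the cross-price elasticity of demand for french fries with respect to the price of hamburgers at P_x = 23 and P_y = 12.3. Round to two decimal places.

At P_x = 23 and P_y = 12.3: Q_x = 1517.5.
∂Q_x/∂P_y = 6.
ε = (∂Q_x/∂P_y)(P_y/Q_x) = 6 × (12.3/1517.5) ≈ 0.05.
Since ε > 0, french fries and hamburgers are substitutes.

0.05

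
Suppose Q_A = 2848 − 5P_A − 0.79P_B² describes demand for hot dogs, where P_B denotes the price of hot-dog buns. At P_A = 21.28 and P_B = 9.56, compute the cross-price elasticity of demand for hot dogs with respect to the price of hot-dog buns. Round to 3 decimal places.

At P_A = 21.28 and P_B = 9.56: Q_A = 2669.399.
∂Q_A/∂P_B = -1.58P_B = -1.58(9.56) = -15.1048.
ε = (∂Q_A/∂P_B)(P_B/Q_A) = -15.1048 × (9.56/2669.399) ≈ -0.054.
ε < 0: complements.

-0.054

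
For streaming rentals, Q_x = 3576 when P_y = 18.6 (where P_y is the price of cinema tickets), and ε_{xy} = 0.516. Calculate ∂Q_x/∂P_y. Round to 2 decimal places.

99.21

ε = (∂Q_x/∂P_y)·(P_y/Q_x) ⇒ ∂Q_x/∂P_y = ε·Q_x/P_y = 0.516 × 3576/18.6 ≈ 99.21.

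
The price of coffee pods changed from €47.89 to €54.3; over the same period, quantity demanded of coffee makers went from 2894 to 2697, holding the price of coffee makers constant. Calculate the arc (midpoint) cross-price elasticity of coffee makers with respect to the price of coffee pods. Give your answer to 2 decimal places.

ΔQ_A = 2697 − 2894 = -197; ΔP_B = 54.3 − 47.89 = 6.41.
Midpoints: Q̄_A = 2795.5, P̄_B = 51.09.
ε = (ΔQ_A/Q̄_A)/(ΔP_B/P̄_B) = (-197/2795.5)/(6.41/51.09) ≈ -0.56.

-0.56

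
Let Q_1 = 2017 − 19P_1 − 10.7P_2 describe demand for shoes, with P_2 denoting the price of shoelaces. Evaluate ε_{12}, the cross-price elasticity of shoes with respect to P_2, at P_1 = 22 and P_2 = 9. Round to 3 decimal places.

-0.064

At P_1 = 22 and P_2 = 9: Q_1 = 1502.7.
∂Q_1/∂P_2 = -10.7.
ε = (∂Q_1/∂P_2)(P_2/Q_1) = -10.7 × (9/1502.7) ≈ -0.064.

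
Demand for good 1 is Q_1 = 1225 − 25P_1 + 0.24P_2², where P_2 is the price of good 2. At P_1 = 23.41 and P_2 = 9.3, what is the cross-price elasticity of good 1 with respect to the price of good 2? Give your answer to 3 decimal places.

0.063

At P_1 = 23.41 and P_2 = 9.3: Q_1 = 660.508.
∂Q_1/∂P_2 = 0.48P_2 = 0.48(9.3) = 4.4640.
ε = (∂Q_1/∂P_2)(P_2/Q_1) = 4.4640 × (9.3/660.508) ≈ 0.063.
ε > 0: substitutes.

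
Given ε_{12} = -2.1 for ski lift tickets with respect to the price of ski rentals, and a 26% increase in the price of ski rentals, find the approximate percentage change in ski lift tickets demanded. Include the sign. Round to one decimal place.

-54.6%

%ΔQ ≈ ε × %ΔP of ski rentals = -2.1 × (26%) = -54.6%.
Demand for ski lift tickets falls by about 54.6%.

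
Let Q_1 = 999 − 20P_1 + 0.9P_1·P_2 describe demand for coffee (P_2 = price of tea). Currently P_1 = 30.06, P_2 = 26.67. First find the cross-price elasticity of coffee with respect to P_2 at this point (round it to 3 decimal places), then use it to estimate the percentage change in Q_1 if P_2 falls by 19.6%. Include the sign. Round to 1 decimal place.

At P_1 = 30.06, P_2 = 26.67: Q_1 = 1119.330.
∂Q_1/∂P_2 = 0.9P_1 = 27.0540.
ε = (∂Q_1/∂P_2)(P_2/Q_1) = 27.0540 × 26.67/1119.330 ≈ 0.645.
%ΔQ_1 ≈ ε × %ΔP_2 = 0.645 × (-19.6%) = -12.6%.

-12.6%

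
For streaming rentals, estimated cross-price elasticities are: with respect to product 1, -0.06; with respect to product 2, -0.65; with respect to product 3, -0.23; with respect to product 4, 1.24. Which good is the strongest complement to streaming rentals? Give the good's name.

product 2

Complements have ε < 0. The most negative value is -0.65 (product 2).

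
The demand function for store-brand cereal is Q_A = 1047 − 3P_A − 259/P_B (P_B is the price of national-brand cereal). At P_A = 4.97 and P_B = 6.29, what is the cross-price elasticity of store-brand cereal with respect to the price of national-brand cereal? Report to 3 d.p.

0.042

At P_A = 4.97 and P_B = 6.29: Q_A = 990.914.
∂Q_A/∂P_B = 259/P_B² = 6.5463.
ε = (∂Q_A/∂P_B)(P_B/Q_A) = 6.5463 × (6.29/990.914) ≈ 0.042.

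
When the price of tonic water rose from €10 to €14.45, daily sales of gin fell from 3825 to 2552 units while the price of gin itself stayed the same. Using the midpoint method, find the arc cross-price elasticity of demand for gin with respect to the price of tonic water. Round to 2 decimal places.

ΔQ_A = 2552 − 3825 = -1273; ΔP_B = 14.45 − 10 = 4.45.
Midpoints: Q̄_A = 3188.5, P̄_B = 12.22.
ε = (ΔQ_A/Q̄_A)/(ΔP_B/P̄_B) = (-1273/3188.5)/(4.45/12.22) ≈ -1.10.
ε < 0: gin and tonic water are complements.

-1.10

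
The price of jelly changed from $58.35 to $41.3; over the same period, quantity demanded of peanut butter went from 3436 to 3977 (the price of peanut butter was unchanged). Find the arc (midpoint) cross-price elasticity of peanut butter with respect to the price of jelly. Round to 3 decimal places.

ΔQ_A = 3977 − 3436 = 541; ΔP_B = 41.3 − 58.35 = -17.05.
Midpoints: Q̄_A = 3706.5, P̄_B = 49.83.
ε = (ΔQ_A/Q̄_A)/(ΔP_B/P̄_B) = (541/3706.5)/(-17.05/49.83) ≈ -0.427.

-0.427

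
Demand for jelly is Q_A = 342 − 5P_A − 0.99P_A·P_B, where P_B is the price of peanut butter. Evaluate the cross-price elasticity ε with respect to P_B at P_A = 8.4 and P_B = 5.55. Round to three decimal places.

At P_A = 8.4 and P_B = 5.55: Q_A = 253.846.
∂Q_A/∂P_B = -0.99P_A = -0.99(8.4) = -8.3160.
ε = (∂Q_A/∂P_B)(P_B/Q_A) = -8.3160 × (5.55/253.846) ≈ -0.182.

-0.182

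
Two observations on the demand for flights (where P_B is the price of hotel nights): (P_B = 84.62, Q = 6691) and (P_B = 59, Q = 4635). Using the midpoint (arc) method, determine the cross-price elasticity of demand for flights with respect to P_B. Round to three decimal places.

ΔQ_A = 4635 − 6691 = -2056; ΔP_B = 59 − 84.62 = -25.62.
Midpoints: Q̄_A = 5663.0, P̄_B = 71.81.
ε = (ΔQ_A/Q̄_A)/(ΔP_B/P̄_B) = (-2056/5663.0)/(-25.62/71.81) ≈ 1.018.
ε > 0: flights and hotel nights are substitutes.

1.018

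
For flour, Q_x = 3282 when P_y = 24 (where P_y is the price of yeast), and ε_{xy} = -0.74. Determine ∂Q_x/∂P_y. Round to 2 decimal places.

ε = (∂Q_x/∂P_y)·(P_y/Q_x) ⇒ ∂Q_x/∂P_y = ε·Q_x/P_y = -0.74 × 3282/24 ≈ -101.20.

-101.20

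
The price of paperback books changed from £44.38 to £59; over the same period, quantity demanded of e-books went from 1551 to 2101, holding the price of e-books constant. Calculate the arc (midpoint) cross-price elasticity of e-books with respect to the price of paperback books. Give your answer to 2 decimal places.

ΔQ_A = 2101 − 1551 = 550; ΔP_B = 59 − 44.38 = 14.62.
Midpoints: Q̄_A = 1826.0, P̄_B = 51.69.
ε = (ΔQ_A/Q̄_A)/(ΔP_B/P̄_B) = (550/1826.0)/(14.62/51.69) ≈ 1.06.

1.06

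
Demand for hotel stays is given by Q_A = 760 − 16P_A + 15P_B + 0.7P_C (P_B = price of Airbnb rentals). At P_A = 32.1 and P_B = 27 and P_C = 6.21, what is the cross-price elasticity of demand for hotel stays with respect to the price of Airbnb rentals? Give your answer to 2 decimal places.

0.62

At P_A = 32.1 and P_B = 27 and P_C = 6.21: Q_A = 655.747.
∂Q_A/∂P_B = 15.
ε = (∂Q_A/∂P_B)(P_B/Q_A) = 15 × (27/655.747) ≈ 0.62.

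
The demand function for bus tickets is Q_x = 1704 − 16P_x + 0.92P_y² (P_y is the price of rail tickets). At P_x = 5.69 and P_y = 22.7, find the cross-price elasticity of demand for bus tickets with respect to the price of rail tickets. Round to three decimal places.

At P_x = 5.69 and P_y = 22.7: Q_x = 2087.027.
∂Q_x/∂P_y = 1.84P_y = 1.84(22.7) = 41.7680.
ε = (∂Q_x/∂P_y)(P_y/Q_x) = 41.7680 × (22.7/2087.027) ≈ 0.454.
ε > 0: substitutes.

0.454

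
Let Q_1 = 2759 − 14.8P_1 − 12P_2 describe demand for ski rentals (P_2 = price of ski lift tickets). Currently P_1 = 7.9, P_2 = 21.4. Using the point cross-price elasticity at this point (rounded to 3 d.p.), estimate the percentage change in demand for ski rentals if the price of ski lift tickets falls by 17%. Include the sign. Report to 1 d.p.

1.8%

At P_1 = 7.9, P_2 = 21.4: Q_1 = 2385.28.
∂Q_1/∂P_2 = -12.
ε = (∂Q_1/∂P_2)(P_2/Q_1) = -12.0000 × 21.4/2385.28 ≈ -0.108.
%ΔQ_1 ≈ ε × %ΔP_2 = -0.108 × (-17%) = 1.8%.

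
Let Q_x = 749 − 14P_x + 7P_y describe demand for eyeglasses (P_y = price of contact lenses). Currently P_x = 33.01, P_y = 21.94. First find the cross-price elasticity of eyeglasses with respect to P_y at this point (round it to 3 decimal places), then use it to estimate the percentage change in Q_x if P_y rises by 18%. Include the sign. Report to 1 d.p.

6.3%

At P_x = 33.01, P_y = 21.94: Q_x = 440.44.
∂Q_x/∂P_y = 7.
ε = (∂Q_x/∂P_y)(P_y/Q_x) = 7.0000 × 21.94/440.44 ≈ 0.349.
%ΔQ_x ≈ ε × %ΔP_y = 0.349 × (18%) = 6.3%.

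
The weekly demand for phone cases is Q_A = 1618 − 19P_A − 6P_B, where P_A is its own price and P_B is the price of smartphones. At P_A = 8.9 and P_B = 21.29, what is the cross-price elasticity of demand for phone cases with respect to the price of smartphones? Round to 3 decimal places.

At P_A = 8.9 and P_B = 21.29: Q_A = 1321.16.
∂Q_A/∂P_B = -6.
ε = (∂Q_A/∂P_B)(P_B/Q_A) = -6 × (21.29/1321.16) ≈ -0.097.
Since ε < 0, phone cases and smartphones are complements.

-0.097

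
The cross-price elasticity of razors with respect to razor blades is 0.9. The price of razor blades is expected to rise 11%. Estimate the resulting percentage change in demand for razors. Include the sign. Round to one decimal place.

9.9%

%ΔQ ≈ ε × %ΔP of razor blades = 0.9 × (11%) = 9.9%.
Demand for razors rises by about 9.9%.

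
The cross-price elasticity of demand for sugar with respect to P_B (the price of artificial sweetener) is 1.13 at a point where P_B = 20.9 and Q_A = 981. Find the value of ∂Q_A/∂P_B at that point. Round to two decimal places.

53.04

ε = (∂Q_A/∂P_B)·(P_B/Q_A) ⇒ ∂Q_A/∂P_B = ε·Q_A/P_B = 1.13 × 981/20.9 ≈ 53.04.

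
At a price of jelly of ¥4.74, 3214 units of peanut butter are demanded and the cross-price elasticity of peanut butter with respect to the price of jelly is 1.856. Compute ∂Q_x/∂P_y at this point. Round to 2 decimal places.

1258.48

ε = (∂Q_x/∂P_y)·(P_y/Q_x) ⇒ ∂Q_x/∂P_y = ε·Q_x/P_y = 1.856 × 3214/4.74 ≈ 1258.48.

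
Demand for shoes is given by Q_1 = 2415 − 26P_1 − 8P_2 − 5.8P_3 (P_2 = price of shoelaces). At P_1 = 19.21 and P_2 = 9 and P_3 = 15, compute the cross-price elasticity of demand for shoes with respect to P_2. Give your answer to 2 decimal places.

-0.04

At P_1 = 19.21 and P_2 = 9 and P_3 = 15: Q_1 = 1756.54.
∂Q_1/∂P_2 = -8.
ε = (∂Q_1/∂P_2)(P_2/Q_1) = -8 × (9/1756.54) ≈ -0.04.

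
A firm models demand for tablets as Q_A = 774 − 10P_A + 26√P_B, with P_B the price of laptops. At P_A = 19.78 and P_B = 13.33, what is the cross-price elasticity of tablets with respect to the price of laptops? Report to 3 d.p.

At P_A = 19.78 and P_B = 13.33: Q_A = 671.127.
∂Q_A/∂P_B = 26/(2√P_B) = 26/(2√13.33) = 3.5606.
ε = (∂Q_A/∂P_B)(P_B/Q_A) = 3.5606 × (13.33/671.127) ≈ 0.071.

0.071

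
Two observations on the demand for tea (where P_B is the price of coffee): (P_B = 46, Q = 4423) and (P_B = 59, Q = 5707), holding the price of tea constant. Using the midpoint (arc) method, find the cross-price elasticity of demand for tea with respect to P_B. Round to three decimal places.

ΔQ_A = 5707 − 4423 = 1284; ΔP_B = 59 − 46 = 13.
Midpoints: Q̄_A = 5065.0, P̄_B = 52.50.
ε = (ΔQ_A/Q̄_A)/(ΔP_B/P̄_B) = (1284/5065.0)/(13/52.50) ≈ 1.024.
ε > 0: tea and coffee are substitutes.

1.024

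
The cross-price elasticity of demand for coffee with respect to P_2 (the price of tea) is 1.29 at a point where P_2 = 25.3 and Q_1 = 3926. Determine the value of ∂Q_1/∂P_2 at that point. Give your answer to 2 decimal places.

200.18

ε = (∂Q_1/∂P_2)·(P_2/Q_1) ⇒ ∂Q_1/∂P_2 = ε·Q_1/P_2 = 1.29 × 3926/25.3 ≈ 200.18.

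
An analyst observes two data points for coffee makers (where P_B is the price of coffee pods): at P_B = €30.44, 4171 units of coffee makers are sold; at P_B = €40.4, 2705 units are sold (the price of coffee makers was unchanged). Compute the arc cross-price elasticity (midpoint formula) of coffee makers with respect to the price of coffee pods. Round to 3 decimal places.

ΔQ_A = 2705 − 4171 = -1466; ΔP_B = 40.4 − 30.44 = 9.96.
Midpoints: Q̄_A = 3438.0, P̄_B = 35.42.
ε = (ΔQ_A/Q̄_A)/(ΔP_B/P̄_B) = (-1466/3438.0)/(9.96/35.42) ≈ -1.516.
ε < 0: coffee makers and coffee pods are complements.

-1.516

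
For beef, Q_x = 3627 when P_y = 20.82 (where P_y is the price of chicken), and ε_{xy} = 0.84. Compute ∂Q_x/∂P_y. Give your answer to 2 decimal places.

ε = (∂Q_x/∂P_y)·(P_y/Q_x) ⇒ ∂Q_x/∂P_y = ε·Q_x/P_y = 0.84 × 3627/20.82 ≈ 146.33.

146.33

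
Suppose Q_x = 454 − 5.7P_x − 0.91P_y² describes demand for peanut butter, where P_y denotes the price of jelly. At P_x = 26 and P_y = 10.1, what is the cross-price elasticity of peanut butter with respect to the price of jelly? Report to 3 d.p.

At P_x = 26 and P_y = 10.1: Q_x = 212.971.
∂Q_x/∂P_y = -1.82P_y = -1.82(10.1) = -18.3820.
ε = (∂Q_x/∂P_y)(P_y/Q_x) = -18.3820 × (10.1/212.971) ≈ -0.872.
ε < 0: complements.

-0.872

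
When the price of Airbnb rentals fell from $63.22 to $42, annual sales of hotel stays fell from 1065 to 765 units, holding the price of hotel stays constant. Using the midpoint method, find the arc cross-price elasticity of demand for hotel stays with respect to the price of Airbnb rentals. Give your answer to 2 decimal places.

0.81

ΔQ_A = 765 − 1065 = -300; ΔP_B = 42 − 63.22 = -21.22.
Midpoints: Q̄_A = 915.0, P̄_B = 52.61.
ε = (ΔQ_A/Q̄_A)/(ΔP_B/P̄_B) = (-300/915.0)/(-21.22/52.61) ≈ 0.81.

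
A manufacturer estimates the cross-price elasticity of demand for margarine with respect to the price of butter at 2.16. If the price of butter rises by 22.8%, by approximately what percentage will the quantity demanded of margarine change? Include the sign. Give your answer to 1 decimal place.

%ΔQ ≈ ε × %ΔP of butter = 2.16 × (22.8%) = 49.2%.

49.2%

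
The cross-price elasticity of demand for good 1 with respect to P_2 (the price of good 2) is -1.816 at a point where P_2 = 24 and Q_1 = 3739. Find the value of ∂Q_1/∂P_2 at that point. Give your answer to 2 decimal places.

ε = (∂Q_1/∂P_2)·(P_2/Q_1) ⇒ ∂Q_1/∂P_2 = ε·Q_1/P_2 = -1.816 × 3739/24 ≈ -282.92.

-282.92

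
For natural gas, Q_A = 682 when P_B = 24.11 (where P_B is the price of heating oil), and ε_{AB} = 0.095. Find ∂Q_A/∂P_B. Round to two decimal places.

ε = (∂Q_A/∂P_B)·(P_B/Q_A) ⇒ ∂Q_A/∂P_B = ε·Q_A/P_B = 0.095 × 682/24.11 ≈ 2.69.

2.69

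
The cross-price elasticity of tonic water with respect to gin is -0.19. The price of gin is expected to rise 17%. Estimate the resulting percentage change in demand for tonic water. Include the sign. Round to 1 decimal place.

%ΔQ ≈ ε × %ΔP of gin = -0.19 × (17%) = -3.2%.
Demand for tonic water falls by about 3.2%.

-3.2%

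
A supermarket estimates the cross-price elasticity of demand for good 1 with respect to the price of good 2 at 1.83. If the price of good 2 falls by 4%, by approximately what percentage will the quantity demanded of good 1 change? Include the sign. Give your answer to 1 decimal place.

%ΔQ ≈ ε × %ΔP of good 2 = 1.83 × (-4%) = -7.3%.
Demand for good 1 falls by about 7.3%.

-7.3%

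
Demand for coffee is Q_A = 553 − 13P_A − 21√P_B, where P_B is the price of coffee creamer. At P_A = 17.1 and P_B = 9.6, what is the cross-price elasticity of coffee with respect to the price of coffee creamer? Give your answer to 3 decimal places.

At P_A = 17.1 and P_B = 9.6: Q_A = 265.634.
∂Q_A/∂P_B = -21/(2√P_B) = -21/(2√9.6) = -3.3889.
ε = (∂Q_A/∂P_B)(P_B/Q_A) = -3.3889 × (9.6/265.634) ≈ -0.122.

-0.122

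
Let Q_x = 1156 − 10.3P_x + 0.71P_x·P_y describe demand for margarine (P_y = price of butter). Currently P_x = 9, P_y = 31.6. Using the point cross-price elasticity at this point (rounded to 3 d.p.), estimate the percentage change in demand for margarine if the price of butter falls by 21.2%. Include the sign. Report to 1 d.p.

At P_x = 9, P_y = 31.6: Q_x = 1265.224.
∂Q_x/∂P_y = 0.71P_x = 6.3900.
ε = (∂Q_x/∂P_y)(P_y/Q_x) = 6.3900 × 31.6/1265.224 ≈ 0.160.
%ΔQ_x ≈ ε × %ΔP_y = 0.160 × (-21.2%) = -3.4%.

-3.4%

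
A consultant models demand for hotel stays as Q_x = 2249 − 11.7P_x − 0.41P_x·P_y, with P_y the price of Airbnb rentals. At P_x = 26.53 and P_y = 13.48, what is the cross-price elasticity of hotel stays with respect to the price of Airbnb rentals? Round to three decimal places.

At P_x = 26.53 and P_y = 13.48: Q_x = 1791.973.
∂Q_x/∂P_y = -0.41P_x = -0.41(26.53) = -10.8773.
ε = (∂Q_x/∂P_y)(P_y/Q_x) = -10.8773 × (13.48/1791.973) ≈ -0.082.
ε < 0: complements.

-0.082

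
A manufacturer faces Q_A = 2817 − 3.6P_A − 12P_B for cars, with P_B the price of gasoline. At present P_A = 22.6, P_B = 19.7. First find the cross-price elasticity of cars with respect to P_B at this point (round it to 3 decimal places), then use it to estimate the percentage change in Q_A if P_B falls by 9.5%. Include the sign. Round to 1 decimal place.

At P_A = 22.6, P_B = 19.7: Q_A = 2499.24.
∂Q_A/∂P_B = -12.
ε = (∂Q_A/∂P_B)(P_B/Q_A) = -12.0000 × 19.7/2499.24 ≈ -0.095.
%ΔQ_A ≈ ε × %ΔP_B = -0.095 × (-9.5%) = 0.9%.

0.9%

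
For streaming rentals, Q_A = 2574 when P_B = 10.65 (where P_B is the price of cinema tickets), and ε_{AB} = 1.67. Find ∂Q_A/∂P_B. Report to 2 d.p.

403.62

ε = (∂Q_A/∂P_B)·(P_B/Q_A) ⇒ ∂Q_A/∂P_B = ε·Q_A/P_B = 1.67 × 2574/10.65 ≈ 403.62.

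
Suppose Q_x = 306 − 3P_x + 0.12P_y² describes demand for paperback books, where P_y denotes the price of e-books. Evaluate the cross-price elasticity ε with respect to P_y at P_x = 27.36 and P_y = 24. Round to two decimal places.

0.47

At P_x = 27.36 and P_y = 24: Q_x = 293.04.
∂Q_x/∂P_y = 0.24P_y = 0.24(24) = 5.7600.
ε = (∂Q_x/∂P_y)(P_y/Q_x) = 5.7600 × (24/293.04) ≈ 0.47.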